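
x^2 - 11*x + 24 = (x - 8)*(x - 3)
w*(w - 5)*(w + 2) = w^3 - 3*w^2 - 10*w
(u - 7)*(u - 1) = u^2 - 8*u + 7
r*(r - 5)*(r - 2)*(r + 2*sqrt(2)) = r^4 - 7*r^3 + 2*sqrt(2)*r^3 - 14*sqrt(2)*r^2 + 10*r^2 + 20*sqrt(2)*r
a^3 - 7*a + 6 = (a - 2)*(a - 1)*(a + 3)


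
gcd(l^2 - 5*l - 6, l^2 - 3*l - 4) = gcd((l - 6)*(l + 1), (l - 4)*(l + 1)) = l + 1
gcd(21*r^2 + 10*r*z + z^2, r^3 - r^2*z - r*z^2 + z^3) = 1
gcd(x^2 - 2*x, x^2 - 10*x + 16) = x - 2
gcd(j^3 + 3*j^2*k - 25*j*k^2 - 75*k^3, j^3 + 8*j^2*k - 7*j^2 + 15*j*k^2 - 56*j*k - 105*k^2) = j^2 + 8*j*k + 15*k^2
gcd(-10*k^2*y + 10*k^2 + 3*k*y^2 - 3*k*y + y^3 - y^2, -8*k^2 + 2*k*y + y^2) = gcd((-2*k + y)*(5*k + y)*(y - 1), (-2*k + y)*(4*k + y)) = -2*k + y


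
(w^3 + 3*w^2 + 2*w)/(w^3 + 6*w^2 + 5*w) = (w + 2)/(w + 5)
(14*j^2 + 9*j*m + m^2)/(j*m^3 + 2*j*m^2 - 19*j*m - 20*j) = (14*j^2 + 9*j*m + m^2)/(j*(m^3 + 2*m^2 - 19*m - 20))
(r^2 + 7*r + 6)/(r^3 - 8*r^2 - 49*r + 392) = (r^2 + 7*r + 6)/(r^3 - 8*r^2 - 49*r + 392)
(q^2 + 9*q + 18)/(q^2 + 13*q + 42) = (q + 3)/(q + 7)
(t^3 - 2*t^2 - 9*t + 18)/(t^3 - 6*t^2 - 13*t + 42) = (t - 3)/(t - 7)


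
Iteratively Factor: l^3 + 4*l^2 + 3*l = (l + 1)*(l^2 + 3*l) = l*(l + 1)*(l + 3)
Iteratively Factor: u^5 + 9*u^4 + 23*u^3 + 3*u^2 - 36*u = (u - 1)*(u^4 + 10*u^3 + 33*u^2 + 36*u) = (u - 1)*(u + 3)*(u^3 + 7*u^2 + 12*u) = u*(u - 1)*(u + 3)*(u^2 + 7*u + 12) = u*(u - 1)*(u + 3)^2*(u + 4)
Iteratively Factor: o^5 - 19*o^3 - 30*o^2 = (o + 3)*(o^4 - 3*o^3 - 10*o^2) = o*(o + 3)*(o^3 - 3*o^2 - 10*o) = o*(o + 2)*(o + 3)*(o^2 - 5*o) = o*(o - 5)*(o + 2)*(o + 3)*(o)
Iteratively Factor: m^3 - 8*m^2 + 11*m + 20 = (m - 5)*(m^2 - 3*m - 4) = (m - 5)*(m + 1)*(m - 4)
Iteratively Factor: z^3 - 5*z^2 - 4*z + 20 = (z + 2)*(z^2 - 7*z + 10) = (z - 5)*(z + 2)*(z - 2)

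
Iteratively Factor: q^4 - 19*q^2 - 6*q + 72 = (q + 3)*(q^3 - 3*q^2 - 10*q + 24) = (q + 3)^2*(q^2 - 6*q + 8) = (q - 4)*(q + 3)^2*(q - 2)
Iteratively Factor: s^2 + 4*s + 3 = (s + 3)*(s + 1)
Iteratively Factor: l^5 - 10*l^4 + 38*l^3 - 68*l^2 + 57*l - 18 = (l - 1)*(l^4 - 9*l^3 + 29*l^2 - 39*l + 18) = (l - 3)*(l - 1)*(l^3 - 6*l^2 + 11*l - 6) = (l - 3)^2*(l - 1)*(l^2 - 3*l + 2) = (l - 3)^2*(l - 2)*(l - 1)*(l - 1)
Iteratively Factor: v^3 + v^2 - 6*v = (v)*(v^2 + v - 6) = v*(v - 2)*(v + 3)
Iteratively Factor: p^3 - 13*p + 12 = (p - 1)*(p^2 + p - 12) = (p - 3)*(p - 1)*(p + 4)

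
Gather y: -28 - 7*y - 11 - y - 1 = -8*y - 40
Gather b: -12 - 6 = -18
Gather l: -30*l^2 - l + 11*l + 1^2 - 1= -30*l^2 + 10*l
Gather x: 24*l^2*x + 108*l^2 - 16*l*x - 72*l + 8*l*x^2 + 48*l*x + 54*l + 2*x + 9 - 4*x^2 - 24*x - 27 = 108*l^2 - 18*l + x^2*(8*l - 4) + x*(24*l^2 + 32*l - 22) - 18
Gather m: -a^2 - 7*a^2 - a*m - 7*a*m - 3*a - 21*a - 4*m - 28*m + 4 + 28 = -8*a^2 - 24*a + m*(-8*a - 32) + 32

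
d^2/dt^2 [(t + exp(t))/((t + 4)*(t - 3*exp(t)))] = ((t + 4)^2*(t - 3*exp(t))^2*exp(t) + (t + 4)^2*(t - 3*exp(t))*(3*(t + exp(t))*exp(t) + 2*(exp(t) + 1)*(3*exp(t) - 1)) + 2*(t + 4)^2*(t + exp(t))*(3*exp(t) - 1)^2 - 2*(t + 4)*(t - 3*exp(t))^2*(exp(t) + 1) - 2*(t + 4)*(t - 3*exp(t))*(t + exp(t))*(3*exp(t) - 1) + 2*(t - 3*exp(t))^2*(t + exp(t)))/((t + 4)^3*(t - 3*exp(t))^3)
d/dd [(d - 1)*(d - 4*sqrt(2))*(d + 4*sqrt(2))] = 3*d^2 - 2*d - 32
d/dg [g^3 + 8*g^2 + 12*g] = 3*g^2 + 16*g + 12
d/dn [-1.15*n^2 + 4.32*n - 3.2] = 4.32 - 2.3*n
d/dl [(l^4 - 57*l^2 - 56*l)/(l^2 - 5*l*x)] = (2*l^3 - 15*l^2*x + 285*x + 56)/(l^2 - 10*l*x + 25*x^2)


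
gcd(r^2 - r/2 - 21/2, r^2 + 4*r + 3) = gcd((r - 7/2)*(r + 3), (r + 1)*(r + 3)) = r + 3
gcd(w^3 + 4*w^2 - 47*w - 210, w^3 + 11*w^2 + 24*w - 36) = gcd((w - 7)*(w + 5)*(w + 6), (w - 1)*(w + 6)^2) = w + 6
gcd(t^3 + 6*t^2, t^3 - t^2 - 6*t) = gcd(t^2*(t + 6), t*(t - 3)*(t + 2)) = t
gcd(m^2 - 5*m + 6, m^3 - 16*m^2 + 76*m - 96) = m - 2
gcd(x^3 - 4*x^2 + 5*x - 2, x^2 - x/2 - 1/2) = x - 1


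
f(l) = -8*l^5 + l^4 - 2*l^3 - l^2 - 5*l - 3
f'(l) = -40*l^4 + 4*l^3 - 6*l^2 - 2*l - 5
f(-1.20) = 27.00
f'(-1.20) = -101.10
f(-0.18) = -2.12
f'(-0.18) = -4.90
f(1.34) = -47.65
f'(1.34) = -137.80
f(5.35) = -34609.18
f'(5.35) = -32344.81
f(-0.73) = 2.84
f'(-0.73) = -19.65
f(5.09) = -26979.34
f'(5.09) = -26492.33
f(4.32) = -11892.96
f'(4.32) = -13734.54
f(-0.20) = -2.02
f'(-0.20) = -4.94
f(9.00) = -467418.00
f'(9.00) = -260033.00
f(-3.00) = 2082.00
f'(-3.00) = -3401.00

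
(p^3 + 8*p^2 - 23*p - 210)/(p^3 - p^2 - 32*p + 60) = (p + 7)/(p - 2)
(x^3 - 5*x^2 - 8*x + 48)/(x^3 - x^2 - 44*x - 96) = (x^2 - 8*x + 16)/(x^2 - 4*x - 32)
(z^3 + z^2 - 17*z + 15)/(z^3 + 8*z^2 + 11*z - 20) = (z - 3)/(z + 4)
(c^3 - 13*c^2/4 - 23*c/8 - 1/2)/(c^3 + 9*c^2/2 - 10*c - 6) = (c^2 - 15*c/4 - 1)/(c^2 + 4*c - 12)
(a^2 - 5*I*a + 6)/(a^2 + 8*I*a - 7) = (a - 6*I)/(a + 7*I)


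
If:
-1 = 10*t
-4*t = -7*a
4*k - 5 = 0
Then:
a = -2/35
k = 5/4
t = -1/10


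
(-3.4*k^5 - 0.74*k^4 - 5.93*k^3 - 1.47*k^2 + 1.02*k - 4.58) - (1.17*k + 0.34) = -3.4*k^5 - 0.74*k^4 - 5.93*k^3 - 1.47*k^2 - 0.15*k - 4.92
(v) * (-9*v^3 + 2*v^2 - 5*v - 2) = -9*v^4 + 2*v^3 - 5*v^2 - 2*v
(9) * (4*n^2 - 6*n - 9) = 36*n^2 - 54*n - 81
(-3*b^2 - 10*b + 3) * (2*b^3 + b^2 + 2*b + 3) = -6*b^5 - 23*b^4 - 10*b^3 - 26*b^2 - 24*b + 9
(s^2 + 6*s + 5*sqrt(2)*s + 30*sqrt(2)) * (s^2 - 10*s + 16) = s^4 - 4*s^3 + 5*sqrt(2)*s^3 - 44*s^2 - 20*sqrt(2)*s^2 - 220*sqrt(2)*s + 96*s + 480*sqrt(2)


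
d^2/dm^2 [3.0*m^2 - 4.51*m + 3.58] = 6.00000000000000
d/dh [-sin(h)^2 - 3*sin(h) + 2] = -(2*sin(h) + 3)*cos(h)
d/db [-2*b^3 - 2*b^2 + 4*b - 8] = -6*b^2 - 4*b + 4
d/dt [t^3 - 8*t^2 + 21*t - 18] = 3*t^2 - 16*t + 21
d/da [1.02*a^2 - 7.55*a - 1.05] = 2.04*a - 7.55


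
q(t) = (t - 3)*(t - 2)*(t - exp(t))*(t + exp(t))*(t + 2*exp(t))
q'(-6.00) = 11453.54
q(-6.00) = -15539.15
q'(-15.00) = 324675.03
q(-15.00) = -1032749.96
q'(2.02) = 919.06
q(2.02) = 17.67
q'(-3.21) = 1378.73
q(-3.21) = -1043.08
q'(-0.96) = 22.12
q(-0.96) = -1.76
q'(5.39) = -639649232.55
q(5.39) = -172668688.11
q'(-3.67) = 2141.58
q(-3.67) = -1843.38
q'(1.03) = -126.06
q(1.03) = -85.99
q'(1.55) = -17.59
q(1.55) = -141.73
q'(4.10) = -4562386.69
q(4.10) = -1044633.54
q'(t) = (1 - exp(t))*(t - 3)*(t - 2)*(t + exp(t))*(t + 2*exp(t)) + (t - 3)*(t - 2)*(t - exp(t))*(t + exp(t))*(2*exp(t) + 1) + (t - 3)*(t - 2)*(t - exp(t))*(t + 2*exp(t))*(exp(t) + 1) + (t - 3)*(t - exp(t))*(t + exp(t))*(t + 2*exp(t)) + (t - 2)*(t - exp(t))*(t + exp(t))*(t + 2*exp(t)) = 2*t^4*exp(t) + 5*t^4 - 2*t^3*exp(2*t) - 2*t^3*exp(t) - 20*t^3 - 6*t^2*exp(3*t) + 7*t^2*exp(2*t) - 18*t^2*exp(t) + 18*t^2 + 26*t*exp(3*t) - 2*t*exp(2*t) + 24*t*exp(t) - 26*exp(3*t) - 6*exp(2*t)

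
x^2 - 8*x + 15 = (x - 5)*(x - 3)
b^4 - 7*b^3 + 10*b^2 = b^2*(b - 5)*(b - 2)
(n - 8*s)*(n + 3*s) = n^2 - 5*n*s - 24*s^2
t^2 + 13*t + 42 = (t + 6)*(t + 7)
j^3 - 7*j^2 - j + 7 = (j - 7)*(j - 1)*(j + 1)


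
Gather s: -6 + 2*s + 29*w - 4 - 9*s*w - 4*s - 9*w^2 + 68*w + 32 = s*(-9*w - 2) - 9*w^2 + 97*w + 22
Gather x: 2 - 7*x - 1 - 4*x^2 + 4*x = -4*x^2 - 3*x + 1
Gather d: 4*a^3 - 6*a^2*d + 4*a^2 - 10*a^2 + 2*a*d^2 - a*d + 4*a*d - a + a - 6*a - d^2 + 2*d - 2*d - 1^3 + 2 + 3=4*a^3 - 6*a^2 - 6*a + d^2*(2*a - 1) + d*(-6*a^2 + 3*a) + 4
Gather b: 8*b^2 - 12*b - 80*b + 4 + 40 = 8*b^2 - 92*b + 44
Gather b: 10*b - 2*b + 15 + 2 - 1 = 8*b + 16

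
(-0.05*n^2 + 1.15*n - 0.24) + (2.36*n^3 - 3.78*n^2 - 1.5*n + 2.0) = 2.36*n^3 - 3.83*n^2 - 0.35*n + 1.76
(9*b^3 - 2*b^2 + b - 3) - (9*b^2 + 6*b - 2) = 9*b^3 - 11*b^2 - 5*b - 1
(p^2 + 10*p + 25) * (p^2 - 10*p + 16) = p^4 - 59*p^2 - 90*p + 400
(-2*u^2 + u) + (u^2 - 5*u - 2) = -u^2 - 4*u - 2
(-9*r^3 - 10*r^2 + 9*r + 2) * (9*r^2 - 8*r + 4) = -81*r^5 - 18*r^4 + 125*r^3 - 94*r^2 + 20*r + 8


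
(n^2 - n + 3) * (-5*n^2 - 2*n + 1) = -5*n^4 + 3*n^3 - 12*n^2 - 7*n + 3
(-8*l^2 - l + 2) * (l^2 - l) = -8*l^4 + 7*l^3 + 3*l^2 - 2*l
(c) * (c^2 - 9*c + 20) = c^3 - 9*c^2 + 20*c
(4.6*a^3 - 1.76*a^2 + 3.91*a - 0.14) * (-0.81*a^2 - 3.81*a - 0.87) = -3.726*a^5 - 16.1004*a^4 - 0.4635*a^3 - 13.2525*a^2 - 2.8683*a + 0.1218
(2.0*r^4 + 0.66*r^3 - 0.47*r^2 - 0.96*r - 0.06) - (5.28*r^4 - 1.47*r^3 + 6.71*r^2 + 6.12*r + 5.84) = -3.28*r^4 + 2.13*r^3 - 7.18*r^2 - 7.08*r - 5.9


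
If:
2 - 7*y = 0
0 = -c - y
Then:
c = -2/7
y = 2/7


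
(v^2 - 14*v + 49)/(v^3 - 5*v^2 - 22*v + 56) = (v - 7)/(v^2 + 2*v - 8)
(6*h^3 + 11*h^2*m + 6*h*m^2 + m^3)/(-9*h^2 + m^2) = (-2*h^2 - 3*h*m - m^2)/(3*h - m)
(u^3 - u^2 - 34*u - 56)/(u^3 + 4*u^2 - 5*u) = (u^3 - u^2 - 34*u - 56)/(u*(u^2 + 4*u - 5))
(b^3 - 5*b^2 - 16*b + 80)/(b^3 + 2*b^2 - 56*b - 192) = (b^2 - 9*b + 20)/(b^2 - 2*b - 48)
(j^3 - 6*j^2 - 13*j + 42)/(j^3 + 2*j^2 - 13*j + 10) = (j^2 - 4*j - 21)/(j^2 + 4*j - 5)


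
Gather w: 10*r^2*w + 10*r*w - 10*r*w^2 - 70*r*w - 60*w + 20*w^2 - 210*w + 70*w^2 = w^2*(90 - 10*r) + w*(10*r^2 - 60*r - 270)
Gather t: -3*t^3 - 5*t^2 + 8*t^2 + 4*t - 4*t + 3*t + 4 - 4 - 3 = -3*t^3 + 3*t^2 + 3*t - 3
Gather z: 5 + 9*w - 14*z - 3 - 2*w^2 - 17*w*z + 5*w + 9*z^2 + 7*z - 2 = -2*w^2 + 14*w + 9*z^2 + z*(-17*w - 7)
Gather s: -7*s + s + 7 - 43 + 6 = -6*s - 30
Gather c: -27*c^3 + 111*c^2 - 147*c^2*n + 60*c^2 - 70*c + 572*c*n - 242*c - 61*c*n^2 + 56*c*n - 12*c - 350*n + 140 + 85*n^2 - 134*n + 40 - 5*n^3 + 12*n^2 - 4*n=-27*c^3 + c^2*(171 - 147*n) + c*(-61*n^2 + 628*n - 324) - 5*n^3 + 97*n^2 - 488*n + 180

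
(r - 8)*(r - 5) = r^2 - 13*r + 40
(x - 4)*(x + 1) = x^2 - 3*x - 4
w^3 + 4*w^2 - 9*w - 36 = (w - 3)*(w + 3)*(w + 4)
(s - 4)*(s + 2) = s^2 - 2*s - 8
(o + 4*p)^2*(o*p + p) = o^3*p + 8*o^2*p^2 + o^2*p + 16*o*p^3 + 8*o*p^2 + 16*p^3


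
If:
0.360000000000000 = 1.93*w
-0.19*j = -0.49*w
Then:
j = 0.48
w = 0.19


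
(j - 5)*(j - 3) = j^2 - 8*j + 15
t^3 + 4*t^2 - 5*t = t*(t - 1)*(t + 5)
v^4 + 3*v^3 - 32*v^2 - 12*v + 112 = (v - 4)*(v - 2)*(v + 2)*(v + 7)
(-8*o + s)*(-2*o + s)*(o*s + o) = 16*o^3*s + 16*o^3 - 10*o^2*s^2 - 10*o^2*s + o*s^3 + o*s^2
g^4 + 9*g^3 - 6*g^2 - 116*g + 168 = (g - 2)^2*(g + 6)*(g + 7)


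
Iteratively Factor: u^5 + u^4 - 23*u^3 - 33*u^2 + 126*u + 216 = (u + 3)*(u^4 - 2*u^3 - 17*u^2 + 18*u + 72) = (u + 2)*(u + 3)*(u^3 - 4*u^2 - 9*u + 36) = (u + 2)*(u + 3)^2*(u^2 - 7*u + 12) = (u - 4)*(u + 2)*(u + 3)^2*(u - 3)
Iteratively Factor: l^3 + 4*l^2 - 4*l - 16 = (l + 2)*(l^2 + 2*l - 8) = (l - 2)*(l + 2)*(l + 4)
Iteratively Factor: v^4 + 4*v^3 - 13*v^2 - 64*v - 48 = (v - 4)*(v^3 + 8*v^2 + 19*v + 12) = (v - 4)*(v + 1)*(v^2 + 7*v + 12) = (v - 4)*(v + 1)*(v + 3)*(v + 4)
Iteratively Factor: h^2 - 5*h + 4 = (h - 4)*(h - 1)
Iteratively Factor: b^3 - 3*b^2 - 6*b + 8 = (b - 1)*(b^2 - 2*b - 8) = (b - 1)*(b + 2)*(b - 4)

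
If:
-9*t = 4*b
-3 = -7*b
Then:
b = 3/7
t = -4/21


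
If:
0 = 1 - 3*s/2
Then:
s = 2/3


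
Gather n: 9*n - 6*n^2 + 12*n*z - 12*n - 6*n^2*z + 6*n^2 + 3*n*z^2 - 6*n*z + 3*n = -6*n^2*z + n*(3*z^2 + 6*z)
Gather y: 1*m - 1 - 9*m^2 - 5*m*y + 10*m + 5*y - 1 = -9*m^2 + 11*m + y*(5 - 5*m) - 2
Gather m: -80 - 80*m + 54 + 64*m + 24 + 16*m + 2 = 0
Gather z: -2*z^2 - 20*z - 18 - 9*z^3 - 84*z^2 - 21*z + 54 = -9*z^3 - 86*z^2 - 41*z + 36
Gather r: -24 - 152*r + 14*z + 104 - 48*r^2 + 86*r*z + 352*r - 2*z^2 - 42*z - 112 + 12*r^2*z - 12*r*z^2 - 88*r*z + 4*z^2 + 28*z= r^2*(12*z - 48) + r*(-12*z^2 - 2*z + 200) + 2*z^2 - 32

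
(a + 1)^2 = a^2 + 2*a + 1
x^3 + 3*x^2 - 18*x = x*(x - 3)*(x + 6)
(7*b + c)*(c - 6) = 7*b*c - 42*b + c^2 - 6*c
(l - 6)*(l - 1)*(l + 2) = l^3 - 5*l^2 - 8*l + 12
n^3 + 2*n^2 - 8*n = n*(n - 2)*(n + 4)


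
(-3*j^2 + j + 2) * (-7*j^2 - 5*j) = 21*j^4 + 8*j^3 - 19*j^2 - 10*j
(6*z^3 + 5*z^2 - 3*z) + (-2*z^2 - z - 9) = 6*z^3 + 3*z^2 - 4*z - 9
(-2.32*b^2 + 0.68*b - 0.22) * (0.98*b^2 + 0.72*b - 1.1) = -2.2736*b^4 - 1.004*b^3 + 2.826*b^2 - 0.9064*b + 0.242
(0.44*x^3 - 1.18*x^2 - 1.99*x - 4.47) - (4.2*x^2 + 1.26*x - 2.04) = 0.44*x^3 - 5.38*x^2 - 3.25*x - 2.43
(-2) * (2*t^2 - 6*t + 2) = -4*t^2 + 12*t - 4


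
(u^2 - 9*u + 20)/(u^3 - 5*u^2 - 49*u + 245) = (u - 4)/(u^2 - 49)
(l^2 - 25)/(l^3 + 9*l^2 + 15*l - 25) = (l - 5)/(l^2 + 4*l - 5)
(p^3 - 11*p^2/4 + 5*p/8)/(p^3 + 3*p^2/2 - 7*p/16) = 2*(2*p - 5)/(4*p + 7)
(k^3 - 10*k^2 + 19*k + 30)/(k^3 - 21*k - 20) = (k - 6)/(k + 4)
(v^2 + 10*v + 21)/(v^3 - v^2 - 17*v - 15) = (v + 7)/(v^2 - 4*v - 5)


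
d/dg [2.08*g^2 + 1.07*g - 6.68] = 4.16*g + 1.07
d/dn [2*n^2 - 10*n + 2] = 4*n - 10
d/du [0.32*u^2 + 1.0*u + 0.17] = 0.64*u + 1.0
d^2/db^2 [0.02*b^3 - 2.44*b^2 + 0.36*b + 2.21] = 0.12*b - 4.88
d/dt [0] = 0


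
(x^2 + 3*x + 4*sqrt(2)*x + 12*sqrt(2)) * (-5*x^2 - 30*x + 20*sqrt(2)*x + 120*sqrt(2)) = -5*x^4 - 45*x^3 + 70*x^2 + 1440*x + 2880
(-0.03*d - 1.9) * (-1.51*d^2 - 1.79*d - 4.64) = 0.0453*d^3 + 2.9227*d^2 + 3.5402*d + 8.816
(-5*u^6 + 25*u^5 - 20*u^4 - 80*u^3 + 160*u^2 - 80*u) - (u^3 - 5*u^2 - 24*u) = -5*u^6 + 25*u^5 - 20*u^4 - 81*u^3 + 165*u^2 - 56*u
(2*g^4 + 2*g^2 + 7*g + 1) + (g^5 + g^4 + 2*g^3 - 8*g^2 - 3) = g^5 + 3*g^4 + 2*g^3 - 6*g^2 + 7*g - 2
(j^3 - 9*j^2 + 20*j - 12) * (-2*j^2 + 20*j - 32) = -2*j^5 + 38*j^4 - 252*j^3 + 712*j^2 - 880*j + 384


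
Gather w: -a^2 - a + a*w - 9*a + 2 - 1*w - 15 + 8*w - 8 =-a^2 - 10*a + w*(a + 7) - 21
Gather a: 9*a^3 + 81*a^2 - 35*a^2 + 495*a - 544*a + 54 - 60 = 9*a^3 + 46*a^2 - 49*a - 6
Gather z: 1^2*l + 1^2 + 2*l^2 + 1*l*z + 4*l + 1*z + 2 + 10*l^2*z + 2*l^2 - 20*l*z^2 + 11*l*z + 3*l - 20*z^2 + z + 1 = 4*l^2 + 8*l + z^2*(-20*l - 20) + z*(10*l^2 + 12*l + 2) + 4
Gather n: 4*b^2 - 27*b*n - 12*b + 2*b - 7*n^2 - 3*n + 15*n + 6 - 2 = 4*b^2 - 10*b - 7*n^2 + n*(12 - 27*b) + 4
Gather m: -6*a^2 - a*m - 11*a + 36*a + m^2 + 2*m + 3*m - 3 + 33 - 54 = -6*a^2 + 25*a + m^2 + m*(5 - a) - 24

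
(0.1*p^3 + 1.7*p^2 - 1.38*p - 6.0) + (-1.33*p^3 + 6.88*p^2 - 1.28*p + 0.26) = -1.23*p^3 + 8.58*p^2 - 2.66*p - 5.74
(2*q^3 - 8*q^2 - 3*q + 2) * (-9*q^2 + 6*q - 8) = -18*q^5 + 84*q^4 - 37*q^3 + 28*q^2 + 36*q - 16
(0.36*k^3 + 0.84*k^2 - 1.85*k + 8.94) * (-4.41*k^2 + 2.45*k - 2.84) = -1.5876*k^5 - 2.8224*k^4 + 9.1941*k^3 - 46.3435*k^2 + 27.157*k - 25.3896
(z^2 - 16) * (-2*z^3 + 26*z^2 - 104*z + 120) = -2*z^5 + 26*z^4 - 72*z^3 - 296*z^2 + 1664*z - 1920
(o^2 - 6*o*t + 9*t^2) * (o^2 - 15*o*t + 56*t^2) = o^4 - 21*o^3*t + 155*o^2*t^2 - 471*o*t^3 + 504*t^4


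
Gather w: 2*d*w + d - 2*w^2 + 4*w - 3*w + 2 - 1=d - 2*w^2 + w*(2*d + 1) + 1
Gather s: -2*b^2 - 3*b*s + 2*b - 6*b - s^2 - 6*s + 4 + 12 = -2*b^2 - 4*b - s^2 + s*(-3*b - 6) + 16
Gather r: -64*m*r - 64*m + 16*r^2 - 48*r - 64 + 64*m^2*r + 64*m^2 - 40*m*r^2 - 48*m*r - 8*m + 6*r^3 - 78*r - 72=64*m^2 - 72*m + 6*r^3 + r^2*(16 - 40*m) + r*(64*m^2 - 112*m - 126) - 136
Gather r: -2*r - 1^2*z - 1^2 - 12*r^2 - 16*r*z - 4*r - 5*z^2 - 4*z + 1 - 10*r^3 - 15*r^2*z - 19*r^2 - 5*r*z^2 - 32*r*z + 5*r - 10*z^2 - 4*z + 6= -10*r^3 + r^2*(-15*z - 31) + r*(-5*z^2 - 48*z - 1) - 15*z^2 - 9*z + 6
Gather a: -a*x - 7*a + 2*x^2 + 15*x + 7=a*(-x - 7) + 2*x^2 + 15*x + 7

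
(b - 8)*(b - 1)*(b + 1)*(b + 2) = b^4 - 6*b^3 - 17*b^2 + 6*b + 16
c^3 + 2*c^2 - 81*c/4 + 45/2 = (c - 5/2)*(c - 3/2)*(c + 6)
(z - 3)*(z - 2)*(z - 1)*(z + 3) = z^4 - 3*z^3 - 7*z^2 + 27*z - 18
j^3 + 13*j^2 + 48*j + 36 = (j + 1)*(j + 6)^2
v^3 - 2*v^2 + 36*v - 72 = (v - 2)*(v - 6*I)*(v + 6*I)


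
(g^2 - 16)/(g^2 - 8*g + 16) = (g + 4)/(g - 4)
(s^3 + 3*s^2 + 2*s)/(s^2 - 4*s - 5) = s*(s + 2)/(s - 5)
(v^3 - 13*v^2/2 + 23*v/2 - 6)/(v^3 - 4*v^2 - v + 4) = (v - 3/2)/(v + 1)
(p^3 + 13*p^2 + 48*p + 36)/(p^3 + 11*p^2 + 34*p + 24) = (p + 6)/(p + 4)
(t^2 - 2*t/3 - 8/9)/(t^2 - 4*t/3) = (t + 2/3)/t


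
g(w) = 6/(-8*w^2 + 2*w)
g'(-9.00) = 0.00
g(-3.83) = -0.05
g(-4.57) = -0.03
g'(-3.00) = -0.05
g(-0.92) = -0.70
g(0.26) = -288.46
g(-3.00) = -0.08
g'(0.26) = 29955.62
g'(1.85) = 0.30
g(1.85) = -0.25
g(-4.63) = -0.03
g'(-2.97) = -0.05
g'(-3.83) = -0.02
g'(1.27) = 1.02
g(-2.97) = -0.08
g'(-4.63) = -0.01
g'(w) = 6*(16*w - 2)/(-8*w^2 + 2*w)^2 = 3*(8*w - 1)/(w^2*(4*w - 1)^2)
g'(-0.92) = -1.35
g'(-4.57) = -0.01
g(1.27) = -0.58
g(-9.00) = -0.00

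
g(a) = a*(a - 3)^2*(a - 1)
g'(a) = a*(a - 3)^2 + a*(a - 1)*(2*a - 6) + (a - 3)^2*(a - 1)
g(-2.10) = 169.33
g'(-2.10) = -201.65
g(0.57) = -1.45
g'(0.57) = 2.02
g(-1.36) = 61.01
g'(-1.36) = -98.70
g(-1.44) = 69.27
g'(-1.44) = -107.69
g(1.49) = 1.66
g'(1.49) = 2.31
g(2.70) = 0.41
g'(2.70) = -2.36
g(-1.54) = 80.62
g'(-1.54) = -119.61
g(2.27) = 1.54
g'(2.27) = -2.32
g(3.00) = 0.00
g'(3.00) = 0.00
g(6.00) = 270.00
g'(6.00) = 279.00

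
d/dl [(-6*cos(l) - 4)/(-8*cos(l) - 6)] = -sin(l)/(4*cos(l) + 3)^2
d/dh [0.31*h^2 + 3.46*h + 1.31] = 0.62*h + 3.46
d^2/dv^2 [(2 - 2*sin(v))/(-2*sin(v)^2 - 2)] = (-9*sin(v)^5 + 4*sin(v)^4 - 10*sin(v)^2 + 4*sin(v) - 9*sin(3*v)/2 + sin(5*v)/2 + 2)/(sin(v)^2 + 1)^3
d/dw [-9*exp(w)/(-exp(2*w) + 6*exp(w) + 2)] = 9*(-exp(2*w) - 2)*exp(w)/(exp(4*w) - 12*exp(3*w) + 32*exp(2*w) + 24*exp(w) + 4)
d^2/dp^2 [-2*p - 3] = 0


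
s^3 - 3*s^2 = s^2*(s - 3)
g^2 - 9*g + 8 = (g - 8)*(g - 1)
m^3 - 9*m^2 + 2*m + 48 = (m - 8)*(m - 3)*(m + 2)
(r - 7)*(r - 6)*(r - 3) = r^3 - 16*r^2 + 81*r - 126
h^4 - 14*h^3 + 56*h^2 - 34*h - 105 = (h - 7)*(h - 5)*(h - 3)*(h + 1)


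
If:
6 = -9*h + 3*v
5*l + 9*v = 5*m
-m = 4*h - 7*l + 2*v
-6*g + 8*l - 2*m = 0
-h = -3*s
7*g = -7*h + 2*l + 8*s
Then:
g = 170/411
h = 62/137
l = 998/411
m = 3482/411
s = 62/411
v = 460/137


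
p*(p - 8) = p^2 - 8*p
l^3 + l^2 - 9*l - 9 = (l - 3)*(l + 1)*(l + 3)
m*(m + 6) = m^2 + 6*m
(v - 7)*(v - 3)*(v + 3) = v^3 - 7*v^2 - 9*v + 63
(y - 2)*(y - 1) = y^2 - 3*y + 2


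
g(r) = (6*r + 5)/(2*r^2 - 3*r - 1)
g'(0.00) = 9.00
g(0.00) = -5.00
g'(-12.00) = -0.01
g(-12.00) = -0.21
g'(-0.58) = 8.30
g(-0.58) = 1.08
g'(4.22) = -0.60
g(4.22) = 1.38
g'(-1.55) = 0.16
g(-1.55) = -0.51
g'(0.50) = -1.00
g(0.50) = -4.00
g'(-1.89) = 0.03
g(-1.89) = -0.54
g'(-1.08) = 0.79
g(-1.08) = -0.32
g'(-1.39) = 0.28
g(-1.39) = -0.47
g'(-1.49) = 0.19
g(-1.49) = -0.50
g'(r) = (3 - 4*r)*(6*r + 5)/(2*r^2 - 3*r - 1)^2 + 6/(2*r^2 - 3*r - 1) = (-12*r^2 - 20*r + 9)/(4*r^4 - 12*r^3 + 5*r^2 + 6*r + 1)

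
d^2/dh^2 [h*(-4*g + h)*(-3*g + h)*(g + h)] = 10*g^2 - 36*g*h + 12*h^2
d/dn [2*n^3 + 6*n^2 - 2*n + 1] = 6*n^2 + 12*n - 2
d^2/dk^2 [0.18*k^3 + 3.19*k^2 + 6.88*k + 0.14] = 1.08*k + 6.38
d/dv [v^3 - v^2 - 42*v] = 3*v^2 - 2*v - 42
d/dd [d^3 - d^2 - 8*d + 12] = 3*d^2 - 2*d - 8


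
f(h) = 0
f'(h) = 0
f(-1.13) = 0.00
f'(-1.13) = 0.00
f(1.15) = 0.00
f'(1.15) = 0.00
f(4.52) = 0.00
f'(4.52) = 0.00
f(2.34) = 0.00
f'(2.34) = 0.00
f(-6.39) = 0.00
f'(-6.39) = 0.00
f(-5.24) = 0.00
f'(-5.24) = 0.00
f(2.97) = 0.00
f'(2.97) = 0.00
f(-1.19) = 0.00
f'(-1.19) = 0.00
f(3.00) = 0.00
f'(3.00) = 0.00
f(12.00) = 0.00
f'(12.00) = 0.00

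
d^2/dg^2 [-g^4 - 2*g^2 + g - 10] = -12*g^2 - 4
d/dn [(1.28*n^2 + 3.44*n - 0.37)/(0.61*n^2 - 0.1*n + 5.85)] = (-2.2264*n^2 + 15.4274*n + 20.087)/(0.3721*n^4 - 0.122*n^3 + 7.147*n^2 - 1.17*n + 34.2225)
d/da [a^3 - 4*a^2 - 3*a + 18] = 3*a^2 - 8*a - 3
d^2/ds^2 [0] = 0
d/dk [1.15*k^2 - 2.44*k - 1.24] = 2.3*k - 2.44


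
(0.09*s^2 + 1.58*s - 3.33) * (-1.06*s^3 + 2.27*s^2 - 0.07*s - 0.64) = -0.0954*s^5 - 1.4705*s^4 + 7.1101*s^3 - 7.7273*s^2 - 0.7781*s + 2.1312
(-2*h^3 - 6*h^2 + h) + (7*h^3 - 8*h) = 5*h^3 - 6*h^2 - 7*h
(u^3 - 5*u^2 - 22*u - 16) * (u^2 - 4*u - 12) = u^5 - 9*u^4 - 14*u^3 + 132*u^2 + 328*u + 192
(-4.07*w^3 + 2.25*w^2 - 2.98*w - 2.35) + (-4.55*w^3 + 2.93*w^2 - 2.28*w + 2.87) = -8.62*w^3 + 5.18*w^2 - 5.26*w + 0.52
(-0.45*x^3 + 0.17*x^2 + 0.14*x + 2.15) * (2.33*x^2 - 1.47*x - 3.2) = -1.0485*x^5 + 1.0576*x^4 + 1.5163*x^3 + 4.2597*x^2 - 3.6085*x - 6.88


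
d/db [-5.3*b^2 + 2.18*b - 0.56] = 2.18 - 10.6*b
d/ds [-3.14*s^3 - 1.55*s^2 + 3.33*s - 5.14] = -9.42*s^2 - 3.1*s + 3.33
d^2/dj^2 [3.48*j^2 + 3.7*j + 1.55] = 6.96000000000000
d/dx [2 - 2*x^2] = -4*x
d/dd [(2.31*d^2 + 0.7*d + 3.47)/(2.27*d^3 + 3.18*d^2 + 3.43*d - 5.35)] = (-5.2437*d^4 - 3.178*d^3 - 17.9334*d^2 - 46.7862*d - 15.6471)/(5.1529*d^6 + 14.4372*d^5 + 25.6846*d^4 - 2.4742*d^3 - 22.2611*d^2 - 36.701*d + 28.6225)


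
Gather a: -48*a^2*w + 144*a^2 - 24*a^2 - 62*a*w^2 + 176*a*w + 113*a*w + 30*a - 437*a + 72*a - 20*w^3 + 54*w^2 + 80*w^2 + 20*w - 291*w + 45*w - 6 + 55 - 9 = a^2*(120 - 48*w) + a*(-62*w^2 + 289*w - 335) - 20*w^3 + 134*w^2 - 226*w + 40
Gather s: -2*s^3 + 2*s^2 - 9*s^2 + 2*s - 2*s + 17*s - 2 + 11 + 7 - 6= -2*s^3 - 7*s^2 + 17*s + 10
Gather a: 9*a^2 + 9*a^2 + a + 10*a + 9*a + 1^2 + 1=18*a^2 + 20*a + 2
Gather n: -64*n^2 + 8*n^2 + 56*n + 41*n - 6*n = -56*n^2 + 91*n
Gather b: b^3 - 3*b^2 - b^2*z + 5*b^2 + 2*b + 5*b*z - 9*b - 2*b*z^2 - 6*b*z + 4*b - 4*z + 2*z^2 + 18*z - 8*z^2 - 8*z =b^3 + b^2*(2 - z) + b*(-2*z^2 - z - 3) - 6*z^2 + 6*z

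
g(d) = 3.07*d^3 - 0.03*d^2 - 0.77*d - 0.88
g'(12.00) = 1324.75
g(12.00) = 5290.52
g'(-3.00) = 82.30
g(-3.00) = -81.73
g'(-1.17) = 11.91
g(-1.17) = -4.94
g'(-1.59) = 22.61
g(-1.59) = -12.07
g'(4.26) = 166.11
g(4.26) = 232.63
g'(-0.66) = 3.28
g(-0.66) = -1.27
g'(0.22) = -0.34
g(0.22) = -1.02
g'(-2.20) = 43.94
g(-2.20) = -32.02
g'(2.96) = 79.75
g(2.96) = 76.20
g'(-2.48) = 56.02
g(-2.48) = -45.98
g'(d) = 9.21*d^2 - 0.06*d - 0.77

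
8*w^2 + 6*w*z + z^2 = (2*w + z)*(4*w + z)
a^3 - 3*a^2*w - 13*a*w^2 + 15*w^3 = (a - 5*w)*(a - w)*(a + 3*w)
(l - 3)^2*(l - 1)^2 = l^4 - 8*l^3 + 22*l^2 - 24*l + 9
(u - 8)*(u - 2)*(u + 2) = u^3 - 8*u^2 - 4*u + 32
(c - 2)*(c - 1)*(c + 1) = c^3 - 2*c^2 - c + 2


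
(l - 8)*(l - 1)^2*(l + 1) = l^4 - 9*l^3 + 7*l^2 + 9*l - 8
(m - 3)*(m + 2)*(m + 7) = m^3 + 6*m^2 - 13*m - 42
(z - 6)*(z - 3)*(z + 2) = z^3 - 7*z^2 + 36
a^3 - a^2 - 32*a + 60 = (a - 5)*(a - 2)*(a + 6)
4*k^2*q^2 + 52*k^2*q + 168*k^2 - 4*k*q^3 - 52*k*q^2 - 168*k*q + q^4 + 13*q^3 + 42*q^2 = (-2*k + q)^2*(q + 6)*(q + 7)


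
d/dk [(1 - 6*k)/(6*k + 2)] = -9/(18*k^2 + 12*k + 2)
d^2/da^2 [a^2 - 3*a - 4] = 2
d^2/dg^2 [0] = 0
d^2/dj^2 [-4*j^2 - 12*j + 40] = -8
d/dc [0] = 0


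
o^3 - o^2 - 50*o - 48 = (o - 8)*(o + 1)*(o + 6)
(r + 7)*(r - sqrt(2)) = r^2 - sqrt(2)*r + 7*r - 7*sqrt(2)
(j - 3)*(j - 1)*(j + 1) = j^3 - 3*j^2 - j + 3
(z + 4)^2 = z^2 + 8*z + 16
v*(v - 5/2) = v^2 - 5*v/2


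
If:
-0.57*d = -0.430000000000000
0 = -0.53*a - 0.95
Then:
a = -1.79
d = 0.75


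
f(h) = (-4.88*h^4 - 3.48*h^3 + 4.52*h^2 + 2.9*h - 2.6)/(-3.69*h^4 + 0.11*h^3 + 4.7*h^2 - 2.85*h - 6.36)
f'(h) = (-19.52*h^3 - 10.44*h^2 + 9.04*h + 2.9)/(-3.69*h^4 + 0.11*h^3 + 4.7*h^2 - 2.85*h - 6.36) + (14.76*h^3 - 0.33*h^2 - 9.4*h + 2.85)*(-4.88*h^4 - 3.48*h^3 + 4.52*h^2 + 2.9*h - 2.6)/(-3.69*h^4 + 0.11*h^3 + 4.7*h^2 - 2.85*h - 6.36)^2 = (-13.378*h^6 - 12.5144*h^5 + 56.9738*h^4 + 104.9692*h^3 + 40.7444*h^2 - 33.0544*h - 25.854)/(13.6161*h^8 - 0.8118*h^7 - 34.6739*h^6 + 22.067*h^5 + 68.3998*h^4 - 28.1892*h^3 - 51.6615*h^2 + 36.252*h + 40.4496)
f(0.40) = 0.16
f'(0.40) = -0.53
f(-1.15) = 0.92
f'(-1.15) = 0.02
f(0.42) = 0.15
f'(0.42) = -0.50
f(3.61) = 1.60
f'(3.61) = -0.07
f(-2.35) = 1.01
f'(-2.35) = -0.09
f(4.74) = 1.54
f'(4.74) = -0.05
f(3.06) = 1.64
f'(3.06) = -0.07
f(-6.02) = 1.17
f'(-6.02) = -0.02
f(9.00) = 1.44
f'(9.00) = -0.01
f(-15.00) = 1.26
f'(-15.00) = -0.00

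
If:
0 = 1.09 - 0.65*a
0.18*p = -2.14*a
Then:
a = 1.68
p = -19.94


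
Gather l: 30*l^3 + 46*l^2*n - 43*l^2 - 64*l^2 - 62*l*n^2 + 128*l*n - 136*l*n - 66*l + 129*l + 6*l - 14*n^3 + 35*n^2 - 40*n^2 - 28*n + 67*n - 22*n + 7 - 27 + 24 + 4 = 30*l^3 + l^2*(46*n - 107) + l*(-62*n^2 - 8*n + 69) - 14*n^3 - 5*n^2 + 17*n + 8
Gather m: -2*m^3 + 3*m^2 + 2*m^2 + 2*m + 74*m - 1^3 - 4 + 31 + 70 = -2*m^3 + 5*m^2 + 76*m + 96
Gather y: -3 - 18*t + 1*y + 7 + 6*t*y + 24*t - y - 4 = 6*t*y + 6*t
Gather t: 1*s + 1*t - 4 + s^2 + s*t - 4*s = s^2 - 3*s + t*(s + 1) - 4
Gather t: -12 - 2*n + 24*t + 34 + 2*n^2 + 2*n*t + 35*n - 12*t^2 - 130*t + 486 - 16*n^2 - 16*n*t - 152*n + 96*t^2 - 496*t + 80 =-14*n^2 - 119*n + 84*t^2 + t*(-14*n - 602) + 588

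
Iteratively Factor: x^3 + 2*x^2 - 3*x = (x - 1)*(x^2 + 3*x) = (x - 1)*(x + 3)*(x)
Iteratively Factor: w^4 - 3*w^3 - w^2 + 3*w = (w - 3)*(w^3 - w) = (w - 3)*(w + 1)*(w^2 - w) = w*(w - 3)*(w + 1)*(w - 1)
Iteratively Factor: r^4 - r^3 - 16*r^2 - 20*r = (r - 5)*(r^3 + 4*r^2 + 4*r) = (r - 5)*(r + 2)*(r^2 + 2*r) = (r - 5)*(r + 2)^2*(r)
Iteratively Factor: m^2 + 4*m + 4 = (m + 2)*(m + 2)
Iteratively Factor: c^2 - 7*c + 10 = (c - 5)*(c - 2)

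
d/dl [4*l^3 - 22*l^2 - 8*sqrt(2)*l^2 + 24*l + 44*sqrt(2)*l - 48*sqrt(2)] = 12*l^2 - 44*l - 16*sqrt(2)*l + 24 + 44*sqrt(2)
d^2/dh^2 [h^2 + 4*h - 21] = 2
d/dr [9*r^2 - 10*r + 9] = 18*r - 10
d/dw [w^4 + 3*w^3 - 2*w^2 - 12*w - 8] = 4*w^3 + 9*w^2 - 4*w - 12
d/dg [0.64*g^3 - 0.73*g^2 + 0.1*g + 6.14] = 1.92*g^2 - 1.46*g + 0.1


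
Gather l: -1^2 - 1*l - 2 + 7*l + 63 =6*l + 60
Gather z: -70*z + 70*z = 0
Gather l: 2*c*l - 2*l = l*(2*c - 2)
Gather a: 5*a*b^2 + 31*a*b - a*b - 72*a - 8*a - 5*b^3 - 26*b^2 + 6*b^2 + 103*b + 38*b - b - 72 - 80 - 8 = a*(5*b^2 + 30*b - 80) - 5*b^3 - 20*b^2 + 140*b - 160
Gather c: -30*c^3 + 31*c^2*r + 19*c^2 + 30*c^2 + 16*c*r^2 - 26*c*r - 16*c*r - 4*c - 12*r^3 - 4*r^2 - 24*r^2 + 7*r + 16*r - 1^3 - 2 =-30*c^3 + c^2*(31*r + 49) + c*(16*r^2 - 42*r - 4) - 12*r^3 - 28*r^2 + 23*r - 3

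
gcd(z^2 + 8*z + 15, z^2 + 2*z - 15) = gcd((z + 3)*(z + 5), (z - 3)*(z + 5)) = z + 5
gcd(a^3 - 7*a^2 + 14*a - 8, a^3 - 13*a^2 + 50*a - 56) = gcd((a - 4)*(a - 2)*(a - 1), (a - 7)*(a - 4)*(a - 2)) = a^2 - 6*a + 8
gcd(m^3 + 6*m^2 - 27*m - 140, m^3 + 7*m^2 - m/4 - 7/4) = m + 7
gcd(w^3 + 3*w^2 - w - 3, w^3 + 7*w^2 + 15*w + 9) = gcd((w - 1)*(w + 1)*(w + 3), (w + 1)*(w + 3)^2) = w^2 + 4*w + 3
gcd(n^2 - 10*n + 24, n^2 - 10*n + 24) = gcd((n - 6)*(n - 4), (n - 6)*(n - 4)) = n^2 - 10*n + 24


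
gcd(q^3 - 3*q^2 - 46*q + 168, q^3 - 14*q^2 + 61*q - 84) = q - 4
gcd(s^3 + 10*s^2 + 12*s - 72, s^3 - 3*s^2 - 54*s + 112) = s - 2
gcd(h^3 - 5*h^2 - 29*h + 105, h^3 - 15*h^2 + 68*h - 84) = h - 7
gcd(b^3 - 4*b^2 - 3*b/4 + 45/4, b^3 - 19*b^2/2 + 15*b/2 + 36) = b^2 - 3*b/2 - 9/2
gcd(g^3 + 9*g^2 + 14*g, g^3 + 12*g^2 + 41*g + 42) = g^2 + 9*g + 14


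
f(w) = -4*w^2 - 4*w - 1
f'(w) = -8*w - 4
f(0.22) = -2.07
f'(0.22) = -5.76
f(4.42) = -96.83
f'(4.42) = -39.36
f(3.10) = -51.84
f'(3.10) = -28.80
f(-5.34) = -93.70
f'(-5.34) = 38.72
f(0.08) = -1.35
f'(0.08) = -4.64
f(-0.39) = -0.05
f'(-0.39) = -0.88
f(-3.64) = -39.44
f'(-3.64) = 25.12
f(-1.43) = -3.46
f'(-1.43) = 7.44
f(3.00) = -49.00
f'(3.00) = -28.00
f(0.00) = -1.00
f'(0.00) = -4.00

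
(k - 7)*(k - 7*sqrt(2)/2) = k^2 - 7*k - 7*sqrt(2)*k/2 + 49*sqrt(2)/2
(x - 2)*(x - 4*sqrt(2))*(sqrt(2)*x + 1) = sqrt(2)*x^3 - 7*x^2 - 2*sqrt(2)*x^2 - 4*sqrt(2)*x + 14*x + 8*sqrt(2)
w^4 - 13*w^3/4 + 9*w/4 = w*(w - 3)*(w - 1)*(w + 3/4)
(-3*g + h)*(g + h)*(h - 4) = -3*g^2*h + 12*g^2 - 2*g*h^2 + 8*g*h + h^3 - 4*h^2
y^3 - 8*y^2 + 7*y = y*(y - 7)*(y - 1)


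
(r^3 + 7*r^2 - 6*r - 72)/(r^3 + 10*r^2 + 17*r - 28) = (r^2 + 3*r - 18)/(r^2 + 6*r - 7)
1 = 1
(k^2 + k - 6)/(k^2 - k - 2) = (k + 3)/(k + 1)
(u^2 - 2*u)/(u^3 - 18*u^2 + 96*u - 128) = u/(u^2 - 16*u + 64)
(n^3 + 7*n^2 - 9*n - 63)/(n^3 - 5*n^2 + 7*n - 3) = (n^2 + 10*n + 21)/(n^2 - 2*n + 1)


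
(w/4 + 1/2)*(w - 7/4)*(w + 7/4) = w^3/4 + w^2/2 - 49*w/64 - 49/32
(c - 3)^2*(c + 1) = c^3 - 5*c^2 + 3*c + 9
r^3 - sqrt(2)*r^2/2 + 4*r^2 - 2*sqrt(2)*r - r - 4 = (r + 4)*(r - sqrt(2))*(r + sqrt(2)/2)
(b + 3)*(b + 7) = b^2 + 10*b + 21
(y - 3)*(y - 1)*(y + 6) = y^3 + 2*y^2 - 21*y + 18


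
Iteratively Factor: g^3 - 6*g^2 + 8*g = (g)*(g^2 - 6*g + 8) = g*(g - 2)*(g - 4)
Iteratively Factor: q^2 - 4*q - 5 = (q + 1)*(q - 5)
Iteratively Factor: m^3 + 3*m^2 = (m)*(m^2 + 3*m) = m*(m + 3)*(m)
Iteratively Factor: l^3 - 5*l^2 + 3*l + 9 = (l + 1)*(l^2 - 6*l + 9) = (l - 3)*(l + 1)*(l - 3)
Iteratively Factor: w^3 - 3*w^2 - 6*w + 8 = (w - 4)*(w^2 + w - 2) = (w - 4)*(w - 1)*(w + 2)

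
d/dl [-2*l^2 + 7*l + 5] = 7 - 4*l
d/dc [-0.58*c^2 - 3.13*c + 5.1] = -1.16*c - 3.13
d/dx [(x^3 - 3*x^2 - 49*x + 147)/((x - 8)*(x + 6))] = (x^4 - 4*x^3 - 89*x^2 - 6*x + 2646)/(x^4 - 4*x^3 - 92*x^2 + 192*x + 2304)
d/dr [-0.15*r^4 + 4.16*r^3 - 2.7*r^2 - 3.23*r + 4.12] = -0.6*r^3 + 12.48*r^2 - 5.4*r - 3.23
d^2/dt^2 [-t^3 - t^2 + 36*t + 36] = -6*t - 2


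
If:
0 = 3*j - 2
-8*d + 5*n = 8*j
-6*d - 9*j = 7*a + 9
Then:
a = -15*n/28 - 11/7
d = 5*n/8 - 2/3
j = 2/3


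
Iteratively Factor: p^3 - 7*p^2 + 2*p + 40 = (p + 2)*(p^2 - 9*p + 20) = (p - 5)*(p + 2)*(p - 4)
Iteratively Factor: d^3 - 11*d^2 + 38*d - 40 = (d - 2)*(d^2 - 9*d + 20) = (d - 5)*(d - 2)*(d - 4)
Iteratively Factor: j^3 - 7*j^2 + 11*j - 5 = (j - 1)*(j^2 - 6*j + 5) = (j - 5)*(j - 1)*(j - 1)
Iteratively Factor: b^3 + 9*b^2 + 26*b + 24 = (b + 3)*(b^2 + 6*b + 8) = (b + 2)*(b + 3)*(b + 4)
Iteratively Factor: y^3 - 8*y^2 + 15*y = (y - 5)*(y^2 - 3*y) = (y - 5)*(y - 3)*(y)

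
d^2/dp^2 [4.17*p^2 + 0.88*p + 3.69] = 8.34000000000000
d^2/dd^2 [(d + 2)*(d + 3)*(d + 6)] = 6*d + 22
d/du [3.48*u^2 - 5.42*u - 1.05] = 6.96*u - 5.42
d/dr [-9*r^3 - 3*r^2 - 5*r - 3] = -27*r^2 - 6*r - 5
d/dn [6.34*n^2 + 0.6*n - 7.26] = 12.68*n + 0.6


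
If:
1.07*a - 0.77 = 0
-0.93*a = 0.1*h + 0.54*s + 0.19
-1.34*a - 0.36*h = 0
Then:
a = 0.72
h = -2.68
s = -1.10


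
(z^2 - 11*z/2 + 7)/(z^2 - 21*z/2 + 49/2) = (z - 2)/(z - 7)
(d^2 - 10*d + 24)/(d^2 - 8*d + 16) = (d - 6)/(d - 4)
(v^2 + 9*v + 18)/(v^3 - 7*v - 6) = (v^2 + 9*v + 18)/(v^3 - 7*v - 6)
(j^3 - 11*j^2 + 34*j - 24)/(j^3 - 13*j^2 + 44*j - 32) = (j - 6)/(j - 8)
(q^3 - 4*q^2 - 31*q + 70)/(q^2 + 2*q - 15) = (q^2 - 9*q + 14)/(q - 3)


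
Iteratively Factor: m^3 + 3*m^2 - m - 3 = (m - 1)*(m^2 + 4*m + 3) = (m - 1)*(m + 1)*(m + 3)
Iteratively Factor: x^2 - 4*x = (x)*(x - 4)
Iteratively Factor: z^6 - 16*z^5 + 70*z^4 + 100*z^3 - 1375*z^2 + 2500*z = (z - 5)*(z^5 - 11*z^4 + 15*z^3 + 175*z^2 - 500*z) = (z - 5)^2*(z^4 - 6*z^3 - 15*z^2 + 100*z) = (z - 5)^3*(z^3 - z^2 - 20*z) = (z - 5)^4*(z^2 + 4*z) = z*(z - 5)^4*(z + 4)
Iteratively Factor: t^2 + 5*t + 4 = (t + 4)*(t + 1)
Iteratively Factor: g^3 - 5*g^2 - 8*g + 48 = (g + 3)*(g^2 - 8*g + 16) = (g - 4)*(g + 3)*(g - 4)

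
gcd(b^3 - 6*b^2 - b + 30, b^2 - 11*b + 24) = b - 3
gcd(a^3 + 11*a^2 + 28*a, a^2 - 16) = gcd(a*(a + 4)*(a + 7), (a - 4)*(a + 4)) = a + 4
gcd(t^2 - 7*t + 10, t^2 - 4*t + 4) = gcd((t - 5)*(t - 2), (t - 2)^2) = t - 2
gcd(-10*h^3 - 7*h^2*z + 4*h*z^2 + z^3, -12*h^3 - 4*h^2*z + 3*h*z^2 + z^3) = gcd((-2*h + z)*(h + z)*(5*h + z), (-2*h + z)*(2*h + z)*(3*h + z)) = -2*h + z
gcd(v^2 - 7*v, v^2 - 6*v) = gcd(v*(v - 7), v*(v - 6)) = v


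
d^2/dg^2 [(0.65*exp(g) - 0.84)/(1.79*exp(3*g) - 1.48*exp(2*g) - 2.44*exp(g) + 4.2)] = (8.33066*exp(6*g) - 29.388936*exp(5*g) + 37.258128*exp(4*g) - 65.896556*exp(3*g) + 71.978256*exp(2*g) - 19.225584*exp(g) + 2.85768)*exp(g)/(5.735339*exp(9*g) - 14.226204*exp(8*g) - 11.691564*exp(7*g) + 75.914156*exp(6*g) - 50.822736*exp(5*g) - 108.898464*exp(4*g) + 171.202256*exp(3*g) - 3.30624*exp(2*g) - 129.1248*exp(g) + 74.088)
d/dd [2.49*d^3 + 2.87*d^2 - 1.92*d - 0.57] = 7.47*d^2 + 5.74*d - 1.92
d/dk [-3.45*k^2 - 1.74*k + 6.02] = -6.9*k - 1.74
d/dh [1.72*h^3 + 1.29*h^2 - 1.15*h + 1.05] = 5.16*h^2 + 2.58*h - 1.15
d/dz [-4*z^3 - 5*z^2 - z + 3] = -12*z^2 - 10*z - 1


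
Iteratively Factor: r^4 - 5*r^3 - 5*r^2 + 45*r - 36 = (r - 1)*(r^3 - 4*r^2 - 9*r + 36) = (r - 4)*(r - 1)*(r^2 - 9) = (r - 4)*(r - 3)*(r - 1)*(r + 3)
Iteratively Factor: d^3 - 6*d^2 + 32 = (d - 4)*(d^2 - 2*d - 8) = (d - 4)^2*(d + 2)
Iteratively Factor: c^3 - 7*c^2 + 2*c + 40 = (c - 4)*(c^2 - 3*c - 10) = (c - 5)*(c - 4)*(c + 2)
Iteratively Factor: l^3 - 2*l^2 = (l)*(l^2 - 2*l) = l^2*(l - 2)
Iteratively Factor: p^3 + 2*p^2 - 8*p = (p)*(p^2 + 2*p - 8) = p*(p - 2)*(p + 4)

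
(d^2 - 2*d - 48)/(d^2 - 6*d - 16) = (d + 6)/(d + 2)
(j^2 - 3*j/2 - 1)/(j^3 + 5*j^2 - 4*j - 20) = (j + 1/2)/(j^2 + 7*j + 10)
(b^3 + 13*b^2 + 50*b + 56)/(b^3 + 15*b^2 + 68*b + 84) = (b + 4)/(b + 6)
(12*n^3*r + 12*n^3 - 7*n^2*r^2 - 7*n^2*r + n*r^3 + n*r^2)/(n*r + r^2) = n*(12*n^2*r + 12*n^2 - 7*n*r^2 - 7*n*r + r^3 + r^2)/(r*(n + r))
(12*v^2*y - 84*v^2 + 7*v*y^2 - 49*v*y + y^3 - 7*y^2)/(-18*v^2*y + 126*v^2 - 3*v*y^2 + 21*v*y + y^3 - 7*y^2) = (4*v + y)/(-6*v + y)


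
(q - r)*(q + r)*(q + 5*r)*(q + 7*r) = q^4 + 12*q^3*r + 34*q^2*r^2 - 12*q*r^3 - 35*r^4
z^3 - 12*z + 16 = (z - 2)^2*(z + 4)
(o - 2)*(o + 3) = o^2 + o - 6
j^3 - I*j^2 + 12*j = j*(j - 4*I)*(j + 3*I)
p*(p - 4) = p^2 - 4*p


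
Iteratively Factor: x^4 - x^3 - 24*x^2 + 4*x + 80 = (x + 4)*(x^3 - 5*x^2 - 4*x + 20) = (x - 2)*(x + 4)*(x^2 - 3*x - 10) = (x - 2)*(x + 2)*(x + 4)*(x - 5)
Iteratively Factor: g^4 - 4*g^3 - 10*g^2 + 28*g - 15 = (g + 3)*(g^3 - 7*g^2 + 11*g - 5) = (g - 5)*(g + 3)*(g^2 - 2*g + 1) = (g - 5)*(g - 1)*(g + 3)*(g - 1)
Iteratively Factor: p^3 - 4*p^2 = (p)*(p^2 - 4*p) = p*(p - 4)*(p)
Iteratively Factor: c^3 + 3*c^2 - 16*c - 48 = (c + 4)*(c^2 - c - 12) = (c - 4)*(c + 4)*(c + 3)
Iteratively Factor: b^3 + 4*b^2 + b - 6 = (b + 3)*(b^2 + b - 2) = (b + 2)*(b + 3)*(b - 1)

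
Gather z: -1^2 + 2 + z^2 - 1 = z^2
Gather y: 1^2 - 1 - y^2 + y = -y^2 + y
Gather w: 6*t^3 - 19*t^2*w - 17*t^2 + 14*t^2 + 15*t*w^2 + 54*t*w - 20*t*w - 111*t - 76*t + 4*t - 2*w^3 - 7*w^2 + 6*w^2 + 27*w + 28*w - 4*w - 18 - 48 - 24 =6*t^3 - 3*t^2 - 183*t - 2*w^3 + w^2*(15*t - 1) + w*(-19*t^2 + 34*t + 51) - 90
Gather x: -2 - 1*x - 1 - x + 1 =-2*x - 2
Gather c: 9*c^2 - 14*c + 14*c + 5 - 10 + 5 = 9*c^2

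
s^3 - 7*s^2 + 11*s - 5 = (s - 5)*(s - 1)^2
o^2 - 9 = (o - 3)*(o + 3)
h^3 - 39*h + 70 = (h - 5)*(h - 2)*(h + 7)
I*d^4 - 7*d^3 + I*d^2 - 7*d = d*(d + I)*(d + 7*I)*(I*d + 1)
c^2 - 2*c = c*(c - 2)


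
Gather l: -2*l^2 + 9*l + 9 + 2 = -2*l^2 + 9*l + 11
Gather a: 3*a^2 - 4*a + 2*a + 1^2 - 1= 3*a^2 - 2*a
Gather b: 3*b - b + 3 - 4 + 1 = 2*b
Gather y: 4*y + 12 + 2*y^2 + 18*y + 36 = 2*y^2 + 22*y + 48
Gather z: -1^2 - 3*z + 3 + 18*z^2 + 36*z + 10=18*z^2 + 33*z + 12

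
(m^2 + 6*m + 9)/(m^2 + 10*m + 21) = (m + 3)/(m + 7)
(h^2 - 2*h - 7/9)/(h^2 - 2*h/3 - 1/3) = (h - 7/3)/(h - 1)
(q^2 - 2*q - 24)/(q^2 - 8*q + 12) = (q + 4)/(q - 2)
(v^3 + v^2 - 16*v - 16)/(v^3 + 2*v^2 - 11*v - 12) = (v - 4)/(v - 3)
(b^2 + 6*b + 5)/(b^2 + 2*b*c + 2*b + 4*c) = (b^2 + 6*b + 5)/(b^2 + 2*b*c + 2*b + 4*c)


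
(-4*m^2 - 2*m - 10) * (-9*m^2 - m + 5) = 36*m^4 + 22*m^3 + 72*m^2 - 50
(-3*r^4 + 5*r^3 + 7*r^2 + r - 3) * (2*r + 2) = -6*r^5 + 4*r^4 + 24*r^3 + 16*r^2 - 4*r - 6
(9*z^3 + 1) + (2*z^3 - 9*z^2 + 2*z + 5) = 11*z^3 - 9*z^2 + 2*z + 6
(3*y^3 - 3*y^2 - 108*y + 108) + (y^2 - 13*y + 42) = 3*y^3 - 2*y^2 - 121*y + 150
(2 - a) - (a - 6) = 8 - 2*a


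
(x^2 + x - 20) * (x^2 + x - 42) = x^4 + 2*x^3 - 61*x^2 - 62*x + 840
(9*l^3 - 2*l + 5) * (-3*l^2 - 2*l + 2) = -27*l^5 - 18*l^4 + 24*l^3 - 11*l^2 - 14*l + 10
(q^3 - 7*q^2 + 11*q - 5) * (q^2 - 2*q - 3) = q^5 - 9*q^4 + 22*q^3 - 6*q^2 - 23*q + 15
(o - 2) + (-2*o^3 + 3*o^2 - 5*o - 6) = -2*o^3 + 3*o^2 - 4*o - 8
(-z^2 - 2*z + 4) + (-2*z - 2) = -z^2 - 4*z + 2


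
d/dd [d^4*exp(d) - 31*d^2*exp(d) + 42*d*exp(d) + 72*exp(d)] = (d^4 + 4*d^3 - 31*d^2 - 20*d + 114)*exp(d)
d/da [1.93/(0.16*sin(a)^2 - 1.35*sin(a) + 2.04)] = (2.6055 - 0.6176*sin(a))*cos(a)/(0.16*sin(a)^2 - 1.35*sin(a) + 2.04)^2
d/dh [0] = 0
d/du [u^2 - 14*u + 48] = 2*u - 14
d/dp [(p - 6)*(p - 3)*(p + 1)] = 3*p^2 - 16*p + 9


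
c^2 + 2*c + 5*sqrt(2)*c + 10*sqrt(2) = (c + 2)*(c + 5*sqrt(2))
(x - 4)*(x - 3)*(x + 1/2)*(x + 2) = x^4 - 9*x^3/2 - 9*x^2/2 + 23*x + 12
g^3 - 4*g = g*(g - 2)*(g + 2)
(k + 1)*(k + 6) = k^2 + 7*k + 6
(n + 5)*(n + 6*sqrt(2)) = n^2 + 5*n + 6*sqrt(2)*n + 30*sqrt(2)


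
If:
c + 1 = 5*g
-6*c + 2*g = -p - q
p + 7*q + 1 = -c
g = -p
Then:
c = 1/69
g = 14/69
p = -14/69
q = -8/69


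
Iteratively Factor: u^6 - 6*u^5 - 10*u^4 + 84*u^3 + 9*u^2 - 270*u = (u + 2)*(u^5 - 8*u^4 + 6*u^3 + 72*u^2 - 135*u) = (u + 2)*(u + 3)*(u^4 - 11*u^3 + 39*u^2 - 45*u) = (u - 3)*(u + 2)*(u + 3)*(u^3 - 8*u^2 + 15*u) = (u - 3)^2*(u + 2)*(u + 3)*(u^2 - 5*u) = (u - 5)*(u - 3)^2*(u + 2)*(u + 3)*(u)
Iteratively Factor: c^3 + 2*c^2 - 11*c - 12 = (c + 4)*(c^2 - 2*c - 3) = (c - 3)*(c + 4)*(c + 1)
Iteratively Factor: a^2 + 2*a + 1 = (a + 1)*(a + 1)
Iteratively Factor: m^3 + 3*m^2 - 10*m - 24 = (m + 2)*(m^2 + m - 12) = (m + 2)*(m + 4)*(m - 3)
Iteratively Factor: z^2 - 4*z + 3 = (z - 1)*(z - 3)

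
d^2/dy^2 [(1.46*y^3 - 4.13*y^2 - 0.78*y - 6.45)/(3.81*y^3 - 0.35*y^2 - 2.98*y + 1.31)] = (-5.6843418860808e-14*y^7 - 116.009166*y^6 + 31.52394*y^5 - 1486.096596*y^4 + 444.184342*y^3 + 435.809088*y^2 + 165.678726*y - 140.736724)/(55.306341*y^9 - 15.241905*y^8 - 128.373759*y^7 + 80.848378*y^6 + 89.926512*y^5 - 98.083863*y^4 + 1.349411*y^3 + 33.098067*y^2 - 15.341934*y + 2.248091)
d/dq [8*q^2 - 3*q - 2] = 16*q - 3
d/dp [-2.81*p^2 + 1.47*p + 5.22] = 1.47 - 5.62*p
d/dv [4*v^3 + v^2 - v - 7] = 12*v^2 + 2*v - 1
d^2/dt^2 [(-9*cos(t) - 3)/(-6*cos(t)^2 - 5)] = (-432*(1 - cos(t)^2)^2 - 324*cos(t)^5 + 2268*cos(t)^3 + 144*cos(t)^2 - 1845*cos(t) + 252)/(6*cos(t)^2 + 5)^3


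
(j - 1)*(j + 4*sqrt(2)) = j^2 - j + 4*sqrt(2)*j - 4*sqrt(2)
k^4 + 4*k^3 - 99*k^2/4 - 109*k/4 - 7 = (k - 4)*(k + 1/2)^2*(k + 7)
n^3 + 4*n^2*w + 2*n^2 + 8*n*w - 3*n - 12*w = (n - 1)*(n + 3)*(n + 4*w)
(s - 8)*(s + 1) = s^2 - 7*s - 8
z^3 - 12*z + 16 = (z - 2)^2*(z + 4)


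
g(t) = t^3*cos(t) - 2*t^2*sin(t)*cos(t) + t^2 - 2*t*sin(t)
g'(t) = -t^3*sin(t) + 2*t^2*sin(t)^2 - 2*t^2*cos(t)^2 + 3*t^2*cos(t) - 4*t*sin(t)*cos(t) - 2*t*cos(t) + 2*t - 2*sin(t)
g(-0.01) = -0.00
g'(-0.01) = 0.02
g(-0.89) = -0.26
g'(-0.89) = 0.43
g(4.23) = -24.43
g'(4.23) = 69.74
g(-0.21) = -0.03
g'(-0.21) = 0.28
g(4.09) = -32.36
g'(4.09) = 43.87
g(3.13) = -20.71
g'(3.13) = -36.69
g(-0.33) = -0.07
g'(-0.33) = 0.33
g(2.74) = -8.17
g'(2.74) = -25.51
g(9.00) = -529.80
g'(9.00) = -581.72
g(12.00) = 1745.46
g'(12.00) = 1196.13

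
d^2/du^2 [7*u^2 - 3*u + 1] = 14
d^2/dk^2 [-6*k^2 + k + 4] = -12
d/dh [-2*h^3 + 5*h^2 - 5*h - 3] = -6*h^2 + 10*h - 5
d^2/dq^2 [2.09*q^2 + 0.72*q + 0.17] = 4.18000000000000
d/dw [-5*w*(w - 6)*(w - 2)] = -15*w^2 + 80*w - 60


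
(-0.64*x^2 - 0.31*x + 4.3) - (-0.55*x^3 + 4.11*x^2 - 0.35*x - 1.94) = 0.55*x^3 - 4.75*x^2 + 0.04*x + 6.24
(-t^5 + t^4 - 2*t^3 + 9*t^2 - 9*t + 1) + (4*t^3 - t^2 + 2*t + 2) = -t^5 + t^4 + 2*t^3 + 8*t^2 - 7*t + 3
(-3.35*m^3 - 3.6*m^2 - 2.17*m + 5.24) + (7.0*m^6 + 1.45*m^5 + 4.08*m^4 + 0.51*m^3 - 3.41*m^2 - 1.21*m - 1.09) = 7.0*m^6 + 1.45*m^5 + 4.08*m^4 - 2.84*m^3 - 7.01*m^2 - 3.38*m + 4.15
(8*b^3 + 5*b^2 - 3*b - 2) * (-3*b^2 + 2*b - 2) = -24*b^5 + b^4 + 3*b^3 - 10*b^2 + 2*b + 4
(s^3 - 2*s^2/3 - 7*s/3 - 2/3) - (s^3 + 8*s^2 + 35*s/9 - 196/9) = -26*s^2/3 - 56*s/9 + 190/9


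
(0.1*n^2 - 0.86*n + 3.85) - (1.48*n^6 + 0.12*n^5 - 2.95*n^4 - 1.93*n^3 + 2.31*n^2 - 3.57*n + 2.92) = -1.48*n^6 - 0.12*n^5 + 2.95*n^4 + 1.93*n^3 - 2.21*n^2 + 2.71*n + 0.93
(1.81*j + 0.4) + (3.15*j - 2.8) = 4.96*j - 2.4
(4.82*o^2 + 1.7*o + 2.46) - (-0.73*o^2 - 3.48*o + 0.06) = 5.55*o^2 + 5.18*o + 2.4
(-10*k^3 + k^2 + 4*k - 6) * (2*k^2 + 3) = -20*k^5 + 2*k^4 - 22*k^3 - 9*k^2 + 12*k - 18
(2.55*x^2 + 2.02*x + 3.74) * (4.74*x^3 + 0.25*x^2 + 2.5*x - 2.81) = 12.087*x^5 + 10.2123*x^4 + 24.6076*x^3 - 1.1805*x^2 + 3.6738*x - 10.5094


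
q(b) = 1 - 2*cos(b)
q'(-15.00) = -1.30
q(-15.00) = 2.52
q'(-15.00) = -1.30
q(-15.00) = 2.52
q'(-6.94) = -1.22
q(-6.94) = -0.58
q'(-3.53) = 0.76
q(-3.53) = 2.85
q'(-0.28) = -0.55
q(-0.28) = -0.92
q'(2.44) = 1.29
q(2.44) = 2.53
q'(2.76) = 0.74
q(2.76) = 2.86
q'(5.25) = -1.72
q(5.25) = -0.02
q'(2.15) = 1.67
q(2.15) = 2.09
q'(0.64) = 1.19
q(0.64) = -0.60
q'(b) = 2*sin(b)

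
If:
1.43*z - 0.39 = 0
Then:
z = 0.27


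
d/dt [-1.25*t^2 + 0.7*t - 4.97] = 0.7 - 2.5*t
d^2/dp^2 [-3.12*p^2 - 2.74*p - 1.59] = -6.24000000000000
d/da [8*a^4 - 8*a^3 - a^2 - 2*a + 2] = 32*a^3 - 24*a^2 - 2*a - 2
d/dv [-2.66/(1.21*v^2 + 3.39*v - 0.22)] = (6.4372*v + 9.0174)/(1.21*v^2 + 3.39*v - 0.22)^2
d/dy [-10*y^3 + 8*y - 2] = 8 - 30*y^2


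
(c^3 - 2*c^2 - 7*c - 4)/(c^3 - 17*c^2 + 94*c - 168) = (c^2 + 2*c + 1)/(c^2 - 13*c + 42)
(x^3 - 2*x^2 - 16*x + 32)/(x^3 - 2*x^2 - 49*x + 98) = (x^2 - 16)/(x^2 - 49)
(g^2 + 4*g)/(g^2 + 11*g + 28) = g/(g + 7)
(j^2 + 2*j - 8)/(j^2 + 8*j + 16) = (j - 2)/(j + 4)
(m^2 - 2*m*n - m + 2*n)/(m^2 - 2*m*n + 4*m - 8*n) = (m - 1)/(m + 4)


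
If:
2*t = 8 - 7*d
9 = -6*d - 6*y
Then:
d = -y - 3/2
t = 7*y/2 + 37/4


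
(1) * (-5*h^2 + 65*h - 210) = -5*h^2 + 65*h - 210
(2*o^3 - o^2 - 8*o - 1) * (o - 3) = 2*o^4 - 7*o^3 - 5*o^2 + 23*o + 3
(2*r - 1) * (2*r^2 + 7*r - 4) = 4*r^3 + 12*r^2 - 15*r + 4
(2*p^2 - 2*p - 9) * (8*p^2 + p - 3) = 16*p^4 - 14*p^3 - 80*p^2 - 3*p + 27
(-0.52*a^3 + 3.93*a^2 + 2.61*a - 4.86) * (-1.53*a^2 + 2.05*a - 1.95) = 0.7956*a^5 - 7.0789*a^4 + 5.0772*a^3 + 5.1228*a^2 - 15.0525*a + 9.477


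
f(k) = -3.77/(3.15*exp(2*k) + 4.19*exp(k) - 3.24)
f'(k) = -3.77*(-6.3*exp(2*k) - 4.19*exp(k))/(3.15*exp(2*k) + 4.19*exp(k) - 3.24)^2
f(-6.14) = 1.17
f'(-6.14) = 0.00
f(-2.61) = 1.29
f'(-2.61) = 0.15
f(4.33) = -0.00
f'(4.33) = 0.00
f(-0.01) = -0.94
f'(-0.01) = 2.44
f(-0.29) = -2.27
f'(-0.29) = 9.13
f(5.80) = -0.00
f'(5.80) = 0.00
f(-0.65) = 19.42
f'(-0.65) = 390.48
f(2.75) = -0.00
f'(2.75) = 0.01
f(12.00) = 0.00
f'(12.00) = 0.00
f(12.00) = 0.00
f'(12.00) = 0.00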